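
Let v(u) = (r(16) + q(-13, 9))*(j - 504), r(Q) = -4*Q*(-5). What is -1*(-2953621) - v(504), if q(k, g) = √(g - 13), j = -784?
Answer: 3365781 + 2576*I ≈ 3.3658e+6 + 2576.0*I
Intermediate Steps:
r(Q) = 20*Q
q(k, g) = √(-13 + g)
v(u) = -412160 - 2576*I (v(u) = (20*16 + √(-13 + 9))*(-784 - 504) = (320 + √(-4))*(-1288) = (320 + 2*I)*(-1288) = -412160 - 2576*I)
-1*(-2953621) - v(504) = -1*(-2953621) - (-412160 - 2576*I) = 2953621 + (412160 + 2576*I) = 3365781 + 2576*I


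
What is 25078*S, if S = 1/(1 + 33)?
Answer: 12539/17 ≈ 737.59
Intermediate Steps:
S = 1/34 ≈ 0.029412
25078*S = 25078*(1/34) = 12539/17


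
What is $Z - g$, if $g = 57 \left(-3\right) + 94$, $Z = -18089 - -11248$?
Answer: $-6764$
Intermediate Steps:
$Z = -6841$ ($Z = -18089 + 11248 = -6841$)
$g = -77$ ($g = -171 + 94 = -77$)
$Z - g = -6841 - -77 = -6841 + 77 = -6764$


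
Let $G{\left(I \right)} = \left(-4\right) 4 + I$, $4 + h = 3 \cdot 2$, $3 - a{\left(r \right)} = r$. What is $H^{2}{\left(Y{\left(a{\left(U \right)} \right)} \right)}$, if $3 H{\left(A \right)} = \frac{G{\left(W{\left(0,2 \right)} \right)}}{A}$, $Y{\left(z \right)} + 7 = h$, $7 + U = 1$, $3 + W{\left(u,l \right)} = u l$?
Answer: $\frac{361}{225} \approx 1.6044$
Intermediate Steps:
$W{\left(u,l \right)} = -3 + l u$ ($W{\left(u,l \right)} = -3 + u l = -3 + l u$)
$U = -6$ ($U = -7 + 1 = -6$)
$a{\left(r \right)} = 3 - r$
$h = 2$ ($h = -4 + 3 \cdot 2 = -4 + 6 = 2$)
$Y{\left(z \right)} = -5$ ($Y{\left(z \right)} = -7 + 2 = -5$)
$G{\left(I \right)} = -16 + I$
$H{\left(A \right)} = - \frac{19}{3 A}$ ($H{\left(A \right)} = \frac{\left(-16 + \left(-3 + 2 \cdot 0\right)\right) \frac{1}{A}}{3} = \frac{\left(-16 + \left(-3 + 0\right)\right) \frac{1}{A}}{3} = \frac{\left(-16 - 3\right) \frac{1}{A}}{3} = \frac{\left(-19\right) \frac{1}{A}}{3} = - \frac{19}{3 A}$)
$H^{2}{\left(Y{\left(a{\left(U \right)} \right)} \right)} = \left(- \frac{19}{3 \left(-5\right)}\right)^{2} = \left(\left(- \frac{19}{3}\right) \left(- \frac{1}{5}\right)\right)^{2} = \left(\frac{19}{15}\right)^{2} = \frac{361}{225}$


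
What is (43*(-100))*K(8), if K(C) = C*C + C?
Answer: -309600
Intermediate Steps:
K(C) = C + C² (K(C) = C² + C = C + C²)
(43*(-100))*K(8) = (43*(-100))*(8*(1 + 8)) = -34400*9 = -4300*72 = -309600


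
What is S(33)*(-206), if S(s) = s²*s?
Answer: -7403022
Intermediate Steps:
S(s) = s³
S(33)*(-206) = 33³*(-206) = 35937*(-206) = -7403022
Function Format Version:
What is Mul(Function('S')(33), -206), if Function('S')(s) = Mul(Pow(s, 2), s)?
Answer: -7403022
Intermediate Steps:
Function('S')(s) = Pow(s, 3)
Mul(Function('S')(33), -206) = Mul(Pow(33, 3), -206) = Mul(35937, -206) = -7403022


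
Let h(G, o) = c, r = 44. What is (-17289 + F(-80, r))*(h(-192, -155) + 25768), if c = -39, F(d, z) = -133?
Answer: -448250638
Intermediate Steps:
h(G, o) = -39
(-17289 + F(-80, r))*(h(-192, -155) + 25768) = (-17289 - 133)*(-39 + 25768) = -17422*25729 = -448250638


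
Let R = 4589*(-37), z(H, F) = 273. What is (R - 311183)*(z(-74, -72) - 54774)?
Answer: 26213672976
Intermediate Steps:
R = -169793
(R - 311183)*(z(-74, -72) - 54774) = (-169793 - 311183)*(273 - 54774) = -480976*(-54501) = 26213672976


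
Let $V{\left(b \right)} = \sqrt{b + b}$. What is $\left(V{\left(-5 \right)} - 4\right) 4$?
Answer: $-16 + 4 i \sqrt{10} \approx -16.0 + 12.649 i$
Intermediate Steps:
$V{\left(b \right)} = \sqrt{2} \sqrt{b}$ ($V{\left(b \right)} = \sqrt{2 b} = \sqrt{2} \sqrt{b}$)
$\left(V{\left(-5 \right)} - 4\right) 4 = \left(\sqrt{2} \sqrt{-5} - 4\right) 4 = \left(\sqrt{2} i \sqrt{5} - 4\right) 4 = \left(i \sqrt{10} - 4\right) 4 = \left(-4 + i \sqrt{10}\right) 4 = -16 + 4 i \sqrt{10}$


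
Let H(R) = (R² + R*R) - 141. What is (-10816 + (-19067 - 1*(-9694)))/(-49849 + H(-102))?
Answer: 20189/29182 ≈ 0.69183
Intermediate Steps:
H(R) = -141 + 2*R² (H(R) = (R² + R²) - 141 = 2*R² - 141 = -141 + 2*R²)
(-10816 + (-19067 - 1*(-9694)))/(-49849 + H(-102)) = (-10816 + (-19067 - 1*(-9694)))/(-49849 + (-141 + 2*(-102)²)) = (-10816 + (-19067 + 9694))/(-49849 + (-141 + 2*10404)) = (-10816 - 9373)/(-49849 + (-141 + 20808)) = -20189/(-49849 + 20667) = -20189/(-29182) = -20189*(-1/29182) = 20189/29182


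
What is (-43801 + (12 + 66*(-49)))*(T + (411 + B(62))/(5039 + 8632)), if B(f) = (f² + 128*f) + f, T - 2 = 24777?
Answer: -15929791831126/13671 ≈ -1.1652e+9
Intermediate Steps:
T = 24779 (T = 2 + 24777 = 24779)
B(f) = f² + 129*f
(-43801 + (12 + 66*(-49)))*(T + (411 + B(62))/(5039 + 8632)) = (-43801 + (12 + 66*(-49)))*(24779 + (411 + 62*(129 + 62))/(5039 + 8632)) = (-43801 + (12 - 3234))*(24779 + (411 + 62*191)/13671) = (-43801 - 3222)*(24779 + (411 + 11842)*(1/13671)) = -47023*(24779 + 12253*(1/13671)) = -47023*(24779 + 12253/13671) = -47023*338765962/13671 = -15929791831126/13671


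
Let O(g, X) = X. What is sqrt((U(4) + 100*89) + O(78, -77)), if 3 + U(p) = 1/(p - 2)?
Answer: sqrt(35282)/2 ≈ 93.917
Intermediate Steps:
U(p) = -3 + 1/(-2 + p) (U(p) = -3 + 1/(p - 2) = -3 + 1/(-2 + p))
sqrt((U(4) + 100*89) + O(78, -77)) = sqrt(((7 - 3*4)/(-2 + 4) + 100*89) - 77) = sqrt(((7 - 12)/2 + 8900) - 77) = sqrt(((1/2)*(-5) + 8900) - 77) = sqrt((-5/2 + 8900) - 77) = sqrt(17795/2 - 77) = sqrt(17641/2) = sqrt(35282)/2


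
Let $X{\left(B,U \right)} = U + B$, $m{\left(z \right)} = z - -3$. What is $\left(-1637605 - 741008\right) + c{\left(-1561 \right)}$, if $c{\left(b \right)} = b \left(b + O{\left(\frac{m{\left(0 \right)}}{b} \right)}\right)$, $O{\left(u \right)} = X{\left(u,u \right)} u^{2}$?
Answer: $\frac{141592983922}{2436721} \approx 58108.0$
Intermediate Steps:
$m{\left(z \right)} = 3 + z$ ($m{\left(z \right)} = z + 3 = 3 + z$)
$X{\left(B,U \right)} = B + U$
$O{\left(u \right)} = 2 u^{3}$ ($O{\left(u \right)} = \left(u + u\right) u^{2} = 2 u u^{2} = 2 u^{3}$)
$c{\left(b \right)} = b \left(b + \frac{54}{b^{3}}\right)$ ($c{\left(b \right)} = b \left(b + 2 \left(\frac{3 + 0}{b}\right)^{3}\right) = b \left(b + 2 \left(\frac{3}{b}\right)^{3}\right) = b \left(b + 2 \frac{27}{b^{3}}\right) = b \left(b + \frac{54}{b^{3}}\right)$)
$\left(-1637605 - 741008\right) + c{\left(-1561 \right)} = \left(-1637605 - 741008\right) + \frac{54 + \left(-1561\right)^{4}}{2436721} = -2378613 + \frac{54 + 5937609231841}{2436721} = -2378613 + \frac{1}{2436721} \cdot 5937609231895 = -2378613 + \frac{5937609231895}{2436721} = \frac{141592983922}{2436721}$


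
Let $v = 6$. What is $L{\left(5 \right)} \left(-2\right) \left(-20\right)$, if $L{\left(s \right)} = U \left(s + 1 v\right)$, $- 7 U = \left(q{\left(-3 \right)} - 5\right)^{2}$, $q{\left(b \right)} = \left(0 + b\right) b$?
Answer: $- \frac{7040}{7} \approx -1005.7$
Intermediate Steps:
$q{\left(b \right)} = b^{2}$ ($q{\left(b \right)} = b b = b^{2}$)
$U = - \frac{16}{7}$ ($U = - \frac{\left(\left(-3\right)^{2} - 5\right)^{2}}{7} = - \frac{\left(9 - 5\right)^{2}}{7} = - \frac{4^{2}}{7} = \left(- \frac{1}{7}\right) 16 = - \frac{16}{7} \approx -2.2857$)
$L{\left(s \right)} = - \frac{96}{7} - \frac{16 s}{7}$ ($L{\left(s \right)} = - \frac{16 \left(s + 1 \cdot 6\right)}{7} = - \frac{16 \left(s + 6\right)}{7} = - \frac{16 \left(6 + s\right)}{7} = - \frac{96}{7} - \frac{16 s}{7}$)
$L{\left(5 \right)} \left(-2\right) \left(-20\right) = \left(- \frac{96}{7} - \frac{80}{7}\right) \left(-2\right) \left(-20\right) = \left(- \frac{176}{7}\right) \left(-2\right) \left(-20\right) = \frac{352}{7} \left(-20\right) = - \frac{7040}{7}$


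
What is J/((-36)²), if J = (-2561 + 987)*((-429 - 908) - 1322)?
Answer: 2092633/648 ≈ 3229.4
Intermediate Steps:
J = 4185266 (J = -1574*(-1337 - 1322) = -1574*(-2659) = 4185266)
J/((-36)²) = 4185266/((-36)²) = 4185266/1296 = 4185266*(1/1296) = 2092633/648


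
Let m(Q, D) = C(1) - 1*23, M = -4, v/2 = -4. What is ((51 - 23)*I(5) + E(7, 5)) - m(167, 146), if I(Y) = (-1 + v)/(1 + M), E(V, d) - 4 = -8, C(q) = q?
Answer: 102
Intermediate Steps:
v = -8 (v = 2*(-4) = -8)
E(V, d) = -4 (E(V, d) = 4 - 8 = -4)
I(Y) = 3 (I(Y) = (-1 - 8)/(1 - 4) = -9/(-3) = -9*(-⅓) = 3)
m(Q, D) = -22 (m(Q, D) = 1 - 1*23 = 1 - 23 = -22)
((51 - 23)*I(5) + E(7, 5)) - m(167, 146) = ((51 - 23)*3 - 4) - 1*(-22) = (28*3 - 4) + 22 = (84 - 4) + 22 = 80 + 22 = 102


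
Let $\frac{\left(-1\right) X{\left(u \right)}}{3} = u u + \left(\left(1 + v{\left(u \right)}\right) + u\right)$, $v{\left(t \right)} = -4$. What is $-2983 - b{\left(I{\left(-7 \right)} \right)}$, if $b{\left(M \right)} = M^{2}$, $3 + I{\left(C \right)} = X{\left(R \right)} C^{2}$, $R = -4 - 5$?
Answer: $-102944299$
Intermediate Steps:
$R = -9$ ($R = -4 - 5 = -9$)
$X{\left(u \right)} = 9 - 3 u - 3 u^{2}$ ($X{\left(u \right)} = - 3 \left(u u + \left(\left(1 - 4\right) + u\right)\right) = - 3 \left(u^{2} + \left(-3 + u\right)\right) = - 3 \left(-3 + u + u^{2}\right) = 9 - 3 u - 3 u^{2}$)
$I{\left(C \right)} = -3 - 207 C^{2}$ ($I{\left(C \right)} = -3 + \left(9 - -27 - 3 \left(-9\right)^{2}\right) C^{2} = -3 + \left(9 + 27 - 243\right) C^{2} = -3 - 207 C^{2}$)
$-2983 - b{\left(I{\left(-7 \right)} \right)} = -2983 - \left(-3 - 207 \left(-7\right)^{2}\right)^{2} = -2983 - \left(-3 - 10143\right)^{2} = -2983 - \left(-10146\right)^{2} = -2983 - 102941316 = -102944299$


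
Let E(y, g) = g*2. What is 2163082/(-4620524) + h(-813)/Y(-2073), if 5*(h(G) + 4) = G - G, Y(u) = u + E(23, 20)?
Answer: -2189531805/4696762646 ≈ -0.46618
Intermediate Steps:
E(y, g) = 2*g
Y(u) = 40 + u (Y(u) = u + 2*20 = u + 40 = 40 + u)
h(G) = -4 (h(G) = -4 + (G - G)/5 = -4 + (⅕)*0 = -4 + 0 = -4)
2163082/(-4620524) + h(-813)/Y(-2073) = 2163082/(-4620524) - 4/(40 - 2073) = 2163082*(-1/4620524) - 4/(-2033) = -1081541/2310262 - 4*(-1/2033) = -1081541/2310262 + 4/2033 = -2189531805/4696762646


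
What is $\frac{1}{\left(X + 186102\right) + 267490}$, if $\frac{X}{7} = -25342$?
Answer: $\frac{1}{276198} \approx 3.6206 \cdot 10^{-6}$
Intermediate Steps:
$X = -177394$ ($X = 7 \left(-25342\right) = -177394$)
$\frac{1}{\left(X + 186102\right) + 267490} = \frac{1}{\left(-177394 + 186102\right) + 267490} = \frac{1}{8708 + 267490} = \frac{1}{276198}$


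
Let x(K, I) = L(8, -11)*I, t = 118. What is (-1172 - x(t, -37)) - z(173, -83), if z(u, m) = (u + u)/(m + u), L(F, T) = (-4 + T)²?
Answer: 321712/45 ≈ 7149.2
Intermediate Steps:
z(u, m) = 2*u/(m + u) (z(u, m) = (2*u)/(m + u) = 2*u/(m + u))
x(K, I) = 225*I (x(K, I) = (-4 - 11)²*I = (-15)²*I = 225*I)
(-1172 - x(t, -37)) - z(173, -83) = (-1172 - 225*(-37)) - 2*173/(-83 + 173) = (-1172 - 1*(-8325)) - 2*173/90 = (-1172 + 8325) - 2*173/90 = 7153 - 1*173/45 = 7153 - 173/45 = 321712/45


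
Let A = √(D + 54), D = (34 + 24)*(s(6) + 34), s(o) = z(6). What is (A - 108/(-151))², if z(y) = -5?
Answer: 39594200/22801 + 432*√434/151 ≈ 1796.1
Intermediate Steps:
s(o) = -5
D = 1682 (D = (34 + 24)*(-5 + 34) = 58*29 = 1682)
A = 2*√434 (A = √(1682 + 54) = √1736 = 2*√434 ≈ 41.665)
(A - 108/(-151))² = (2*√434 - 108/(-151))² = (2*√434 - 108*(-1/151))² = (2*√434 + 108/151)² = (108/151 + 2*√434)²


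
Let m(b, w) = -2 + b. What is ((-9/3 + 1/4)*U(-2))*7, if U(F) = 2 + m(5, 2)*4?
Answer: -539/2 ≈ -269.50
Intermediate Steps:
U(F) = 14 (U(F) = 2 + (-2 + 5)*4 = 2 + 3*4 = 2 + 12 = 14)
((-9/3 + 1/4)*U(-2))*7 = ((-9/3 + 1/4)*14)*7 = ((-9*⅓ + 1*(¼))*14)*7 = ((-3 + ¼)*14)*7 = -11/4*14*7 = -77/2*7 = -539/2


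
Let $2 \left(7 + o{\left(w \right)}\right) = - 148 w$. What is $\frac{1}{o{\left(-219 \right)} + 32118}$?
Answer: $\frac{1}{48317} \approx 2.0697 \cdot 10^{-5}$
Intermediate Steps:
$o{\left(w \right)} = -7 - 74 w$ ($o{\left(w \right)} = -7 + \frac{\left(-148\right) w}{2} = -7 - 74 w$)
$\frac{1}{o{\left(-219 \right)} + 32118} = \frac{1}{\left(-7 - -16206\right) + 32118} = \frac{1}{\left(-7 + 16206\right) + 32118} = \frac{1}{16199 + 32118} = \frac{1}{48317}$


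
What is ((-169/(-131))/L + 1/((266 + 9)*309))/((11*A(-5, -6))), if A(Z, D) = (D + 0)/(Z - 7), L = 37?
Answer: 28731244/4530612075 ≈ 0.0063416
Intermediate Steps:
A(Z, D) = D/(-7 + Z)
((-169/(-131))/L + 1/((266 + 9)*309))/((11*A(-5, -6))) = (-169/(-131)/37 + 1/((266 + 9)*309))/((11*(-6/(-7 - 5)))) = (-169*(-1/131)*(1/37) + (1/309)/275)/((11*(-6/(-12)))) = ((169/131)*(1/37) + (1/275)*(1/309))/((11*(-6*(-1/12)))) = (169/4847 + 1/84975)/((11*(1/2))) = 14365622/(411873825*(11/2)) = (14365622/411873825)*(2/11) = 28731244/4530612075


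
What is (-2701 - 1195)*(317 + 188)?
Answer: -1967480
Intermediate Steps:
(-2701 - 1195)*(317 + 188) = -3896*505 = -1967480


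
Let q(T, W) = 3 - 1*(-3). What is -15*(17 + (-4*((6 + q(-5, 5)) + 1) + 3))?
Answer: 480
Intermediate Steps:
q(T, W) = 6 (q(T, W) = 3 + 3 = 6)
-15*(17 + (-4*((6 + q(-5, 5)) + 1) + 3)) = -15*(17 + (-4*((6 + 6) + 1) + 3)) = -15*(17 + (-4*(12 + 1) + 3)) = -15*(17 + (-4*13 + 3)) = -15*(17 + (-52 + 3)) = -15*(17 - 49) = -15*(-32) = 480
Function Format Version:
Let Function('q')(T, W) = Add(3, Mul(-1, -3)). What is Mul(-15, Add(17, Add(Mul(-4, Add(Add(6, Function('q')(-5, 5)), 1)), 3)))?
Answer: 480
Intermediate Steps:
Function('q')(T, W) = 6 (Function('q')(T, W) = Add(3, 3) = 6)
Mul(-15, Add(17, Add(Mul(-4, Add(Add(6, Function('q')(-5, 5)), 1)), 3))) = Mul(-15, Add(17, Add(Mul(-4, Add(Add(6, 6), 1)), 3))) = Mul(-15, Add(17, Add(Mul(-4, Add(12, 1)), 3))) = Mul(-15, Add(17, Add(Mul(-4, 13), 3))) = Mul(-15, Add(17, Add(-52, 3))) = Mul(-15, Add(17, -49)) = Mul(-15, -32) = 480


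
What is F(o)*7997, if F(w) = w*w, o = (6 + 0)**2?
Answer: 10364112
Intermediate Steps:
o = 36 (o = 6**2 = 36)
F(w) = w**2
F(o)*7997 = 36**2*7997 = 1296*7997 = 10364112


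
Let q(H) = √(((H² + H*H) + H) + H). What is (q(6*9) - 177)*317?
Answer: -56109 + 1902*√165 ≈ -31677.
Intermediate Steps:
q(H) = √(2*H + 2*H²) (q(H) = √(((H² + H²) + H) + H) = √((2*H² + H) + H) = √((H + 2*H²) + H) = √(2*H + 2*H²))
(q(6*9) - 177)*317 = (√2*√((6*9)*(1 + 6*9)) - 177)*317 = (√2*√(54*(1 + 54)) - 177)*317 = (√2*√(54*55) - 177)*317 = (√2*√2970 - 177)*317 = (√2*(3*√330) - 177)*317 = (6*√165 - 177)*317 = (-177 + 6*√165)*317 = -56109 + 1902*√165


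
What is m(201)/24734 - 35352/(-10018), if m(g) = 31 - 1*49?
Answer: 218554011/61946303 ≈ 3.5281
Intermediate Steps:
m(g) = -18 (m(g) = 31 - 49 = -18)
m(201)/24734 - 35352/(-10018) = -18/24734 - 35352/(-10018) = -18*1/24734 - 35352*(-1/10018) = -9/12367 + 17676/5009 = 218554011/61946303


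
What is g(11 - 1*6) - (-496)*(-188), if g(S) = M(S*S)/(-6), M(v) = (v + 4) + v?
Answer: -93257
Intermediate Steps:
M(v) = 4 + 2*v (M(v) = (4 + v) + v = 4 + 2*v)
g(S) = -⅔ - S²/3 (g(S) = (4 + 2*(S*S))/(-6) = (4 + 2*S²)*(-⅙) = -⅔ - S²/3)
g(11 - 1*6) - (-496)*(-188) = (-⅔ - (11 - 1*6)²/3) - (-496)*(-188) = (-⅔ - (11 - 6)²/3) - 496*188 = (-⅔ - ⅓*5²) - 93248 = (-⅔ - ⅓*25) - 93248 = (-⅔ - 25/3) - 93248 = -9 - 93248 = -93257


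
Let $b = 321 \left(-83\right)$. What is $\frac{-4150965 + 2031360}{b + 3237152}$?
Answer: $- \frac{2119605}{3210509} \approx -0.66021$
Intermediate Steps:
$b = -26643$
$\frac{-4150965 + 2031360}{b + 3237152} = \frac{-4150965 + 2031360}{-26643 + 3237152} = - \frac{2119605}{3210509}$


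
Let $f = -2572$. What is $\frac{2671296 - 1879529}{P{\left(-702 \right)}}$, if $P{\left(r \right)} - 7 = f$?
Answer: $- \frac{791767}{2565} \approx -308.68$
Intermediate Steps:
$P{\left(r \right)} = -2565$ ($P{\left(r \right)} = 7 - 2572 = -2565$)
$\frac{2671296 - 1879529}{P{\left(-702 \right)}} = \frac{2671296 - 1879529}{-2565} = 791767 \left(- \frac{1}{2565}\right) = - \frac{791767}{2565}$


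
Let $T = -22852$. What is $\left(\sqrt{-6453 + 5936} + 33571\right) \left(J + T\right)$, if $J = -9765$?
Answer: $-1094985307 - 32617 i \sqrt{517} \approx -1.095 \cdot 10^{9} - 7.4163 \cdot 10^{5} i$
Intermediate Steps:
$\left(\sqrt{-6453 + 5936} + 33571\right) \left(J + T\right) = \left(\sqrt{-6453 + 5936} + 33571\right) \left(-9765 - 22852\right) = \left(\sqrt{-517} + 33571\right) \left(-32617\right) = \left(i \sqrt{517} + 33571\right) \left(-32617\right) = \left(33571 + i \sqrt{517}\right) \left(-32617\right) = -1094985307 - 32617 i \sqrt{517}$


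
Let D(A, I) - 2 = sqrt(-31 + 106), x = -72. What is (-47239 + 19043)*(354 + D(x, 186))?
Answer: -10037776 - 140980*sqrt(3) ≈ -1.0282e+7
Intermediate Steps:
D(A, I) = 2 + 5*sqrt(3) (D(A, I) = 2 + sqrt(-31 + 106) = 2 + sqrt(75) = 2 + 5*sqrt(3))
(-47239 + 19043)*(354 + D(x, 186)) = (-47239 + 19043)*(354 + (2 + 5*sqrt(3))) = -28196*(356 + 5*sqrt(3)) = -10037776 - 140980*sqrt(3)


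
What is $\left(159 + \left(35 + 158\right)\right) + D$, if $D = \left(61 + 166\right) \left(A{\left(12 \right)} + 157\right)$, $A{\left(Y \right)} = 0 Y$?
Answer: $35991$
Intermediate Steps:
$A{\left(Y \right)} = 0$
$D = 35639$ ($D = \left(61 + 166\right) \left(0 + 157\right) = 227 \cdot 157 = 35639$)
$\left(159 + \left(35 + 158\right)\right) + D = \left(159 + \left(35 + 158\right)\right) + 35639 = \left(159 + 193\right) + 35639 = 352 + 35639 = 35991$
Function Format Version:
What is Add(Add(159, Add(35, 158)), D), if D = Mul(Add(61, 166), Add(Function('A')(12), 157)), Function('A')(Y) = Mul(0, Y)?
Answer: 35991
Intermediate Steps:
Function('A')(Y) = 0
D = 35639 (D = Mul(Add(61, 166), Add(0, 157)) = Mul(227, 157) = 35639)
Add(Add(159, Add(35, 158)), D) = Add(Add(159, Add(35, 158)), 35639) = Add(Add(159, 193), 35639) = Add(352, 35639) = 35991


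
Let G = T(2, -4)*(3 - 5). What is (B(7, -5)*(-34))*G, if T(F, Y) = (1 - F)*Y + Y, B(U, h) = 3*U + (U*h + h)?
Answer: 0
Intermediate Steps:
B(U, h) = h + 3*U + U*h (B(U, h) = 3*U + (h + U*h) = h + 3*U + U*h)
T(F, Y) = Y + Y*(1 - F) (T(F, Y) = Y*(1 - F) + Y = Y + Y*(1 - F))
G = 0 (G = (-4*(2 - 1*2))*(3 - 5) = -4*(2 - 2)*(-2) = -4*0*(-2) = 0*(-2) = 0)
(B(7, -5)*(-34))*G = ((-5 + 3*7 + 7*(-5))*(-34))*0 = ((-5 + 21 - 35)*(-34))*0 = -19*(-34)*0 = 646*0 = 0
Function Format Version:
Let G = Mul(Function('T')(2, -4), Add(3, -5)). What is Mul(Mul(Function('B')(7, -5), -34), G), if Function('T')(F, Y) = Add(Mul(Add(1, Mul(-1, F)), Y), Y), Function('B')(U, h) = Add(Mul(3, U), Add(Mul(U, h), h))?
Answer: 0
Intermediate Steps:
Function('B')(U, h) = Add(h, Mul(3, U), Mul(U, h)) (Function('B')(U, h) = Add(Mul(3, U), Add(h, Mul(U, h))) = Add(h, Mul(3, U), Mul(U, h)))
Function('T')(F, Y) = Add(Y, Mul(Y, Add(1, Mul(-1, F)))) (Function('T')(F, Y) = Add(Mul(Y, Add(1, Mul(-1, F))), Y) = Add(Y, Mul(Y, Add(1, Mul(-1, F)))))
G = 0 (G = Mul(Mul(-4, Add(2, Mul(-1, 2))), Add(3, -5)) = Mul(Mul(-4, Add(2, -2)), -2) = Mul(Mul(-4, 0), -2) = Mul(0, -2) = 0)
Mul(Mul(Function('B')(7, -5), -34), G) = Mul(Mul(Add(-5, Mul(3, 7), Mul(7, -5)), -34), 0) = Mul(Mul(Add(-5, 21, -35), -34), 0) = Mul(Mul(-19, -34), 0) = Mul(646, 0) = 0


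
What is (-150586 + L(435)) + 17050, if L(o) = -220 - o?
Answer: -134191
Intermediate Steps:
(-150586 + L(435)) + 17050 = (-150586 + (-220 - 1*435)) + 17050 = (-150586 + (-220 - 435)) + 17050 = (-150586 - 655) + 17050 = -151241 + 17050 = -134191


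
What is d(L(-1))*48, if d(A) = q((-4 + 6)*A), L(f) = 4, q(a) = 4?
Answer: 192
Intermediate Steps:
d(A) = 4
d(L(-1))*48 = 4*48 = 192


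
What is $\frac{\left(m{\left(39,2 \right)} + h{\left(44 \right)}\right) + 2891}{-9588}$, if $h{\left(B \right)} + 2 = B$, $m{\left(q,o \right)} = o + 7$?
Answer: $- \frac{1471}{4794} \approx -0.30684$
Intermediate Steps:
$m{\left(q,o \right)} = 7 + o$
$h{\left(B \right)} = -2 + B$
$\frac{\left(m{\left(39,2 \right)} + h{\left(44 \right)}\right) + 2891}{-9588} = \frac{\left(\left(7 + 2\right) + \left(-2 + 44\right)\right) + 2891}{-9588} = \left(\left(9 + 42\right) + 2891\right) \left(- \frac{1}{9588}\right) = \left(51 + 2891\right) \left(- \frac{1}{9588}\right) = 2942 \left(- \frac{1}{9588}\right) = - \frac{1471}{4794}$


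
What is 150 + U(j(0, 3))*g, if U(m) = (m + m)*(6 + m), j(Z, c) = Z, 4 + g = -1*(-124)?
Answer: 150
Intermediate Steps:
g = 120 (g = -4 - 1*(-124) = -4 + 124 = 120)
U(m) = 2*m*(6 + m) (U(m) = (2*m)*(6 + m) = 2*m*(6 + m))
150 + U(j(0, 3))*g = 150 + (2*0*(6 + 0))*120 = 150 + (2*0*6)*120 = 150 + 0*120 = 150 + 0 = 150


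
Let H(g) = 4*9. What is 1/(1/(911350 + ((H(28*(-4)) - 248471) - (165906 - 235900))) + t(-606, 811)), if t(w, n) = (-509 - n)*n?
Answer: -732909/784593742679 ≈ -9.3413e-7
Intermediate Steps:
H(g) = 36
t(w, n) = n*(-509 - n)
1/(1/(911350 + ((H(28*(-4)) - 248471) - (165906 - 235900))) + t(-606, 811)) = 1/(1/(911350 + ((36 - 248471) - (165906 - 235900))) - 1*811*(509 + 811)) = 1/(1/(911350 + (-248435 - 1*(-69994))) - 1*811*1320) = 1/(1/(911350 + (-248435 + 69994)) - 1070520) = 1/(1/(911350 - 178441) - 1070520) = 1/(1/732909 - 1070520) = 1/(-784593742679/732909) = -732909/784593742679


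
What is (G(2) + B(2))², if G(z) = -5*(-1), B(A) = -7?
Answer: 4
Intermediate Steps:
G(z) = 5
(G(2) + B(2))² = (5 - 7)² = (-2)² = 4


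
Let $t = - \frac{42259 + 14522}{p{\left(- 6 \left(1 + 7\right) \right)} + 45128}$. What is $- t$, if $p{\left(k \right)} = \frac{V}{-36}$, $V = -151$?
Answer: $\frac{2044116}{1624759} \approx 1.2581$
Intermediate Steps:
$p{\left(k \right)} = \frac{151}{36}$ ($p{\left(k \right)} = - \frac{151}{-36} = \left(-151\right) \left(- \frac{1}{36}\right) = \frac{151}{36}$)
$t = - \frac{2044116}{1624759}$ ($t = - \frac{42259 + 14522}{\frac{151}{36} + 45128} = - \frac{56781}{\frac{1624759}{36}} = - \frac{56781 \cdot 36}{1624759} = \left(-1\right) \frac{2044116}{1624759} = - \frac{2044116}{1624759} \approx -1.2581$)
$- t = \left(-1\right) \left(- \frac{2044116}{1624759}\right) = \frac{2044116}{1624759}$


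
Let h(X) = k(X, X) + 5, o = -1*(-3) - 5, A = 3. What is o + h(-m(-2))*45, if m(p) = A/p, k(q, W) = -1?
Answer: 178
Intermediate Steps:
m(p) = 3/p
o = -2 (o = 3 - 5 = -2)
h(X) = 4 (h(X) = -1 + 5 = 4)
o + h(-m(-2))*45 = -2 + 4*45 = -2 + 180 = 178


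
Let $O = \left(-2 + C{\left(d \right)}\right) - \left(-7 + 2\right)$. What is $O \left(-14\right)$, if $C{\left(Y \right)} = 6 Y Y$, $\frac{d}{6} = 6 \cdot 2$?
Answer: $-435498$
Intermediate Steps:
$d = 72$ ($d = 6 \cdot 6 \cdot 2 = 6 \cdot 12 = 72$)
$C{\left(Y \right)} = 6 Y^{2}$
$O = 31107$ ($O = \left(-2 + 6 \cdot 72^{2}\right) - \left(-7 + 2\right) = \left(-2 + 6 \cdot 5184\right) - -5 = \left(-2 + 31104\right) + \left(7 - 2\right) = 31102 + 5 = 31107$)
$O \left(-14\right) = 31107 \left(-14\right) = -435498$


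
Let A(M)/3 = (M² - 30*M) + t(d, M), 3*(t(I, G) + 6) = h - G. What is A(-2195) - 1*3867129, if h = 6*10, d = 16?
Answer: 10786733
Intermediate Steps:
h = 60
t(I, G) = 14 - G/3 (t(I, G) = -6 + (60 - G)/3 = -6 + (20 - G/3) = 14 - G/3)
A(M) = 42 - 91*M + 3*M² (A(M) = 3*((M² - 30*M) + (14 - M/3)) = 3*(14 + M² - 91*M/3) = 42 - 91*M + 3*M²)
A(-2195) - 1*3867129 = (42 - 91*(-2195) + 3*(-2195)²) - 1*3867129 = (42 + 199745 + 3*4818025) - 3867129 = (42 + 199745 + 14454075) - 3867129 = 14653862 - 3867129 = 10786733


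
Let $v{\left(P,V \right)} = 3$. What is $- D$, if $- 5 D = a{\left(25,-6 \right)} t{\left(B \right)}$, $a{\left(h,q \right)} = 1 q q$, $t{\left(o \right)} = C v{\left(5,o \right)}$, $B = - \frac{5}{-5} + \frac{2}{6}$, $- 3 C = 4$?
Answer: $- \frac{144}{5} \approx -28.8$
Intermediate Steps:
$C = - \frac{4}{3}$ ($C = \left(- \frac{1}{3}\right) 4 = - \frac{4}{3} \approx -1.3333$)
$B = \frac{4}{3}$ ($B = \left(-5\right) \left(- \frac{1}{5}\right) + 2 \cdot \frac{1}{6} = 1 + \frac{1}{3} = \frac{4}{3} \approx 1.3333$)
$t{\left(o \right)} = -4$ ($t{\left(o \right)} = \left(- \frac{4}{3}\right) 3 = -4$)
$a{\left(h,q \right)} = q^{2}$ ($a{\left(h,q \right)} = q q = q^{2}$)
$D = \frac{144}{5}$ ($D = - \frac{\left(-6\right)^{2} \left(-4\right)}{5} = - \frac{36 \left(-4\right)}{5} = \left(- \frac{1}{5}\right) \left(-144\right) = \frac{144}{5} \approx 28.8$)
$- D = \left(-1\right) \frac{144}{5} = - \frac{144}{5}$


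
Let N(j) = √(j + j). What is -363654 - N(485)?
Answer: -363654 - √970 ≈ -3.6369e+5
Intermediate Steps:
N(j) = √2*√j (N(j) = √(2*j) = √2*√j)
-363654 - N(485) = -363654 - √2*√485 = -363654 - √970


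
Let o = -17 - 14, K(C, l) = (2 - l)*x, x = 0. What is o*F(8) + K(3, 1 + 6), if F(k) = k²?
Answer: -1984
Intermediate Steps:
K(C, l) = 0 (K(C, l) = (2 - l)*0 = 0)
o = -31
o*F(8) + K(3, 1 + 6) = -31*8² + 0 = -31*64 + 0 = -1984 + 0 = -1984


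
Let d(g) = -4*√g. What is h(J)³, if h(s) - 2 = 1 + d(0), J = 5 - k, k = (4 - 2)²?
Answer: 27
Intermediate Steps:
k = 4 (k = 2² = 4)
J = 1 (J = 5 - 1*4 = 5 - 4 = 1)
h(s) = 3 (h(s) = 2 + (1 - 4*√0) = 2 + (1 - 4*0) = 2 + (1 + 0) = 2 + 1 = 3)
h(J)³ = 3³ = 27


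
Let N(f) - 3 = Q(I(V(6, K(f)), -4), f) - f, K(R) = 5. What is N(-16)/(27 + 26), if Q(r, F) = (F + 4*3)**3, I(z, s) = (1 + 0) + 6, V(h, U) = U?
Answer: -45/53 ≈ -0.84906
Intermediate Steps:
I(z, s) = 7 (I(z, s) = 1 + 6 = 7)
Q(r, F) = (12 + F)**3 (Q(r, F) = (F + 12)**3 = (12 + F)**3)
N(f) = 3 + (12 + f)**3 - f (N(f) = 3 + ((12 + f)**3 - f) = 3 + (12 + f)**3 - f)
N(-16)/(27 + 26) = (3 + (12 - 16)**3 - 1*(-16))/(27 + 26) = (3 + (-4)**3 + 16)/53 = (3 - 64 + 16)*(1/53) = -45*1/53 = -45/53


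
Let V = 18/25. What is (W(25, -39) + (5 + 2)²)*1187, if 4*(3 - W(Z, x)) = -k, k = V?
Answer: 3096883/50 ≈ 61938.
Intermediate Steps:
V = 18/25 (V = 18*(1/25) = 18/25 ≈ 0.72000)
k = 18/25 ≈ 0.72000
W(Z, x) = 159/50 (W(Z, x) = 3 - (-1)*18/(4*25) = 3 - ¼*(-18/25) = 3 + 9/50 = 159/50)
(W(25, -39) + (5 + 2)²)*1187 = (159/50 + (5 + 2)²)*1187 = (159/50 + 7²)*1187 = (159/50 + 49)*1187 = (2609/50)*1187 = 3096883/50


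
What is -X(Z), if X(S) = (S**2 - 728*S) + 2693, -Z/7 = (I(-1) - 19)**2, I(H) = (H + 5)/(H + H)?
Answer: -11779598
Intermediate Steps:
I(H) = (5 + H)/(2*H) (I(H) = (5 + H)/((2*H)) = (5 + H)*(1/(2*H)) = (5 + H)/(2*H))
Z = -3087 (Z = -7*((1/2)*(5 - 1)/(-1) - 19)**2 = -7*((1/2)*(-1)*4 - 19)**2 = -7*(-2 - 19)**2 = -7*(-21)**2 = -7*441 = -3087)
X(S) = 2693 + S**2 - 728*S
-X(Z) = -(2693 + (-3087)**2 - 728*(-3087)) = -(2693 + 9529569 + 2247336) = -1*11779598 = -11779598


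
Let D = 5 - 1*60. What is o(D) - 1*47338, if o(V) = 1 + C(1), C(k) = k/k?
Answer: -47336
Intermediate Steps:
D = -55 (D = 5 - 60 = -55)
C(k) = 1
o(V) = 2 (o(V) = 1 + 1 = 2)
o(D) - 1*47338 = 2 - 1*47338 = 2 - 47338 = -47336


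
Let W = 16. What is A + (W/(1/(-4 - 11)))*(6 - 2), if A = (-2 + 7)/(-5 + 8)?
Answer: -2875/3 ≈ -958.33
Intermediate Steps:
A = 5/3 ≈ 1.6667
A + (W/(1/(-4 - 11)))*(6 - 2) = 5/3 + (16/(1/(-4 - 11)))*(6 - 2) = 5/3 + (16/(1/(-15)))*4 = 5/3 + (16/(-1/15))*4 = 5/3 + (16*(-15))*4 = 5/3 - 240*4 = 5/3 - 960 = -2875/3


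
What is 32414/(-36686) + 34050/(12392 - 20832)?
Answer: -76136623/15481492 ≈ -4.9179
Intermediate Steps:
32414/(-36686) + 34050/(12392 - 20832) = 32414*(-1/36686) + 34050/(-8440) = -16207/18343 + 34050*(-1/8440) = -16207/18343 - 3405/844 = -76136623/15481492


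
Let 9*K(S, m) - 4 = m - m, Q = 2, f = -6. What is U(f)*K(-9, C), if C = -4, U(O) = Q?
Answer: 8/9 ≈ 0.88889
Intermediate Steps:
U(O) = 2
K(S, m) = 4/9 (K(S, m) = 4/9 + (m - m)/9 = 4/9 + (⅑)*0 = 4/9 + 0 = 4/9)
U(f)*K(-9, C) = 2*(4/9) = 8/9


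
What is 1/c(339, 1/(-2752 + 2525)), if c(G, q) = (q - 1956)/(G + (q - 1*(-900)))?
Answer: -281252/444013 ≈ -0.63343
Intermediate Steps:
c(G, q) = (-1956 + q)/(900 + G + q) (c(G, q) = (-1956 + q)/(G + (q + 900)) = (-1956 + q)/(G + (900 + q)) = (-1956 + q)/(900 + G + q))
1/c(339, 1/(-2752 + 2525)) = 1/((-1956 + 1/(-2752 + 2525))/(900 + 339 + 1/(-2752 + 2525))) = 1/((-1956 + 1/(-227))/(900 + 339 + 1/(-227))) = 1/((-1956 - 1/227)/(900 + 339 - 1/227)) = 1/(-444013/227/(281252/227)) = 1/((227/281252)*(-444013/227)) = 1/(-444013/281252) = -281252/444013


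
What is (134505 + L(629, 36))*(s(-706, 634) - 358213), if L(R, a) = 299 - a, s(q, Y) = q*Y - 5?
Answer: -108599019296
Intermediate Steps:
s(q, Y) = -5 + Y*q (s(q, Y) = Y*q - 5 = -5 + Y*q)
(134505 + L(629, 36))*(s(-706, 634) - 358213) = (134505 + (299 - 1*36))*((-5 + 634*(-706)) - 358213) = (134505 + (299 - 36))*((-5 - 447604) - 358213) = (134505 + 263)*(-447609 - 358213) = 134768*(-805822) = -108599019296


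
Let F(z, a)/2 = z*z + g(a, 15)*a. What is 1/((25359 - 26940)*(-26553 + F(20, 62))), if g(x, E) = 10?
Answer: 1/38755053 ≈ 2.5803e-8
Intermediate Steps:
F(z, a) = 2*z² + 20*a (F(z, a) = 2*(z*z + 10*a) = 2*(z² + 10*a) = 2*z² + 20*a)
1/((25359 - 26940)*(-26553 + F(20, 62))) = 1/((25359 - 26940)*(-26553 + (2*20² + 20*62))) = 1/(-1581*(-26553 + (2*400 + 1240))) = 1/(-1581*(-26553 + (800 + 1240))) = 1/(-1581*(-26553 + 2040)) = 1/(-1581*(-24513)) = 1/38755053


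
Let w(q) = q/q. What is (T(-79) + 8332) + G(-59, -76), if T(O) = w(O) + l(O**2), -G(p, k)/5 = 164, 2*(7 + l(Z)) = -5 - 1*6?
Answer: 15001/2 ≈ 7500.5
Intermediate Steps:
w(q) = 1
l(Z) = -25/2 (l(Z) = -7 + (-5 - 1*6)/2 = -7 + (-5 - 6)/2 = -7 + (1/2)*(-11) = -7 - 11/2 = -25/2)
G(p, k) = -820 (G(p, k) = -5*164 = -820)
T(O) = -23/2 (T(O) = 1 - 25/2 = -23/2)
(T(-79) + 8332) + G(-59, -76) = (-23/2 + 8332) - 820 = 16641/2 - 820 = 15001/2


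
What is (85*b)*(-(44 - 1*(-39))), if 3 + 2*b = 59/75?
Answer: 117113/15 ≈ 7807.5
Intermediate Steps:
b = -83/75 (b = -3/2 + (59/75)/2 = -3/2 + (59*(1/75))/2 = -3/2 + (1/2)*(59/75) = -3/2 + 59/150 = -83/75 ≈ -1.1067)
(85*b)*(-(44 - 1*(-39))) = (85*(-83/75))*(-(44 - 1*(-39))) = -(-1411)*(44 + 39)/15 = -(-1411)*83/15 = -1411/15*(-83) = 117113/15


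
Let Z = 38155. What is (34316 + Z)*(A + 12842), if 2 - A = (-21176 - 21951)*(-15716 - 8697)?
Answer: -76300846455897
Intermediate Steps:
A = -1052859449 (A = 2 - (-21176 - 21951)*(-15716 - 8697) = 2 - (-43127)*(-24413) = 2 - 1*1052859451 = 2 - 1052859451 = -1052859449)
(34316 + Z)*(A + 12842) = (34316 + 38155)*(-1052859449 + 12842) = 72471*(-1052846607) = -76300846455897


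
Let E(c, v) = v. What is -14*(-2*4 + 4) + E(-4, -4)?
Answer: 52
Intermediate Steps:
-14*(-2*4 + 4) + E(-4, -4) = -14*(-2*4 + 4) - 4 = -14*(-8 + 4) - 4 = -14*(-4) - 4 = 56 - 4 = 52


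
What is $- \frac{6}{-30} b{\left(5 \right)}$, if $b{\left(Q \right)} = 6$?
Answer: $\frac{6}{5} \approx 1.2$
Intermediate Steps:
$- \frac{6}{-30} b{\left(5 \right)} = - \frac{6}{-30} \cdot 6 = \left(-6\right) \left(- \frac{1}{30}\right) 6 = \frac{1}{5} \cdot 6 = \frac{6}{5}$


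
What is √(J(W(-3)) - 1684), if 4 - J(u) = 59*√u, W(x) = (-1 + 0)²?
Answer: I*√1739 ≈ 41.701*I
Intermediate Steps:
W(x) = 1 (W(x) = (-1)² = 1)
J(u) = 4 - 59*√u
√(J(W(-3)) - 1684) = √((4 - 59*√1) - 1684) = √((4 - 59*1) - 1684) = √((4 - 59) - 1684) = √(-55 - 1684) = √(-1739) = I*√1739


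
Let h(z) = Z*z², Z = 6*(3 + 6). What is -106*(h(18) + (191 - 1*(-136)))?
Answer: -1889238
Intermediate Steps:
Z = 54 (Z = 6*9 = 54)
h(z) = 54*z²
-106*(h(18) + (191 - 1*(-136))) = -106*(54*18² + (191 - 1*(-136))) = -106*(54*324 + (191 + 136)) = -106*(17496 + 327) = -106*17823 = -1889238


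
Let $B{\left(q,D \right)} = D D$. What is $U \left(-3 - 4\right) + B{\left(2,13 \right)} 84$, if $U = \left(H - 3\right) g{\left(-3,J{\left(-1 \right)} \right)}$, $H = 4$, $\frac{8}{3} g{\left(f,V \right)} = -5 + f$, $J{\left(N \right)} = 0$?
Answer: $14217$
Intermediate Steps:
$B{\left(q,D \right)} = D^{2}$
$g{\left(f,V \right)} = - \frac{15}{8} + \frac{3 f}{8}$ ($g{\left(f,V \right)} = \frac{3 \left(-5 + f\right)}{8} = - \frac{15}{8} + \frac{3 f}{8}$)
$U = -3$ ($U = \left(4 - 3\right) \left(- \frac{15}{8} + \frac{3}{8} \left(-3\right)\right) = 1 \left(- \frac{15}{8} - \frac{9}{8}\right) = 1 \left(-3\right) = -3$)
$U \left(-3 - 4\right) + B{\left(2,13 \right)} 84 = - 3 \left(-3 - 4\right) + 13^{2} \cdot 84 = \left(-3\right) \left(-7\right) + 169 \cdot 84 = 21 + 14196 = 14217$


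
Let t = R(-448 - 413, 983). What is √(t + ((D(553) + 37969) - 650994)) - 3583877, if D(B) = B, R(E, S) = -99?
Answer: -3583877 + I*√612571 ≈ -3.5839e+6 + 782.67*I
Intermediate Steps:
t = -99
√(t + ((D(553) + 37969) - 650994)) - 3583877 = √(-99 + ((553 + 37969) - 650994)) - 3583877 = √(-99 + (38522 - 650994)) - 3583877 = √(-99 - 612472) - 3583877 = √(-612571) - 3583877 = I*√612571 - 3583877 = -3583877 + I*√612571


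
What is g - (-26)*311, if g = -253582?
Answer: -245496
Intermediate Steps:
g - (-26)*311 = -253582 - (-26)*311 = -253582 - 1*(-8086) = -253582 + 8086 = -245496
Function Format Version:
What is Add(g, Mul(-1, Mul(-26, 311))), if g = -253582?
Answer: -245496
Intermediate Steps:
Add(g, Mul(-1, Mul(-26, 311))) = Add(-253582, Mul(-1, Mul(-26, 311))) = Add(-253582, Mul(-1, -8086)) = Add(-253582, 8086) = -245496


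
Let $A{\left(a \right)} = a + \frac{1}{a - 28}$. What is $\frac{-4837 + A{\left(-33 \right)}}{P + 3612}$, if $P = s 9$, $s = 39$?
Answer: $- \frac{297071}{241743} \approx -1.2289$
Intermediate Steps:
$P = 351$ ($P = 39 \cdot 9 = 351$)
$A{\left(a \right)} = a + \frac{1}{-28 + a}$
$\frac{-4837 + A{\left(-33 \right)}}{P + 3612} = \frac{-4837 + \frac{1 + \left(-33\right)^{2} - -924}{-28 - 33}}{351 + 3612} = \frac{-4837 + \frac{1 + 1089 + 924}{-61}}{3963} = \left(-4837 - \frac{2014}{61}\right) \frac{1}{3963} = \left(- \frac{297071}{61}\right) \frac{1}{3963} = - \frac{297071}{241743}$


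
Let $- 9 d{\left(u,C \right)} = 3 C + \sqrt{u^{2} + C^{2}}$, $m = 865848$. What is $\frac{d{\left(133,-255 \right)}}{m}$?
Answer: $\frac{85}{865848} - \frac{\sqrt{82714}}{7792632} \approx 6.1263 \cdot 10^{-5}$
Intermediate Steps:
$d{\left(u,C \right)} = - \frac{C}{3} - \frac{\sqrt{C^{2} + u^{2}}}{9}$ ($d{\left(u,C \right)} = - \frac{3 C + \sqrt{u^{2} + C^{2}}}{9} = - \frac{3 C + \sqrt{C^{2} + u^{2}}}{9} = - \frac{\sqrt{C^{2} + u^{2}} + 3 C}{9} = - \frac{C}{3} - \frac{\sqrt{C^{2} + u^{2}}}{9}$)
$\frac{d{\left(133,-255 \right)}}{m} = \frac{\left(- \frac{1}{3}\right) \left(-255\right) - \frac{\sqrt{\left(-255\right)^{2} + 133^{2}}}{9}}{865848} = \left(85 - \frac{\sqrt{65025 + 17689}}{9}\right) \frac{1}{865848} = \left(85 - \frac{\sqrt{82714}}{9}\right) \frac{1}{865848} = \frac{85}{865848} - \frac{\sqrt{82714}}{7792632}$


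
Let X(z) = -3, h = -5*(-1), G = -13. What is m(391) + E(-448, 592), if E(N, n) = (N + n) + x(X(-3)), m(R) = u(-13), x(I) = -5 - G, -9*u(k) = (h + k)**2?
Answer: 1304/9 ≈ 144.89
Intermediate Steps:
h = 5
u(k) = -(5 + k)**2/9
x(I) = 8 (x(I) = -5 - 1*(-13) = -5 + 13 = 8)
m(R) = -64/9 (m(R) = -(5 - 13)**2/9 = -1/9*(-8)**2 = -1/9*64 = -64/9)
E(N, n) = 8 + N + n (E(N, n) = (N + n) + 8 = 8 + N + n)
m(391) + E(-448, 592) = -64/9 + (8 - 448 + 592) = -64/9 + 152 = 1304/9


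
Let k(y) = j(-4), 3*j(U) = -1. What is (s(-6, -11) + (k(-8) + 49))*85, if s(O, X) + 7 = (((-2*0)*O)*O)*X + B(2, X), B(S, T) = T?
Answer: 7820/3 ≈ 2606.7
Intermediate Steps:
j(U) = -⅓ (j(U) = (⅓)*(-1) = -⅓)
k(y) = -⅓
s(O, X) = -7 + X (s(O, X) = -7 + ((((-2*0)*O)*O)*X + X) = -7 + (((0*O)*O)*X + X) = -7 + ((0*O)*X + X) = -7 + (0*X + X) = -7 + (0 + X) = -7 + X)
(s(-6, -11) + (k(-8) + 49))*85 = ((-7 - 11) + (-⅓ + 49))*85 = (-18 + 146/3)*85 = (92/3)*85 = 7820/3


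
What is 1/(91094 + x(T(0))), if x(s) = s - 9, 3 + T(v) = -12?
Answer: 1/91070 ≈ 1.0981e-5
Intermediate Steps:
T(v) = -15 (T(v) = -3 - 12 = -15)
x(s) = -9 + s
1/(91094 + x(T(0))) = 1/(91094 + (-9 - 15)) = 1/(91094 - 24) = 1/91070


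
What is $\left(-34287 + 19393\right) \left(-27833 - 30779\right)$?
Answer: $872967128$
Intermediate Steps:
$\left(-34287 + 19393\right) \left(-27833 - 30779\right) = \left(-14894\right) \left(-58612\right) = 872967128$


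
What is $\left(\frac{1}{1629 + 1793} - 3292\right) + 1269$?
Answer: $- \frac{6922705}{3422} \approx -2023.0$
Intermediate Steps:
$\left(\frac{1}{1629 + 1793} - 3292\right) + 1269 = \left(\frac{1}{3422} - 3292\right) + 1269 = - \frac{11265223}{3422} + 1269 = - \frac{6922705}{3422}$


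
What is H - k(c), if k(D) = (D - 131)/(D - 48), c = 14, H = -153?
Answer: -5319/34 ≈ -156.44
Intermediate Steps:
k(D) = (-131 + D)/(-48 + D)
H - k(c) = -153 - (-131 + 14)/(-48 + 14) = -153 - (-117)/(-34) = -153 - (-1)*(-117)/34 = -153 - 1*117/34 = -153 - 117/34 = -5319/34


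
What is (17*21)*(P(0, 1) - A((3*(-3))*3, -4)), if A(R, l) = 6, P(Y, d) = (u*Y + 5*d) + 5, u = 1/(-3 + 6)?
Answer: 1428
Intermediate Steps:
u = ⅓ (u = 1/3 = ⅓ ≈ 0.33333)
P(Y, d) = 5 + 5*d + Y/3 (P(Y, d) = (Y/3 + 5*d) + 5 = (5*d + Y/3) + 5 = 5 + 5*d + Y/3)
(17*21)*(P(0, 1) - A((3*(-3))*3, -4)) = (17*21)*((5 + 5*1 + (⅓)*0) - 1*6) = 357*((5 + 5 + 0) - 6) = 357*(10 - 6) = 357*4 = 1428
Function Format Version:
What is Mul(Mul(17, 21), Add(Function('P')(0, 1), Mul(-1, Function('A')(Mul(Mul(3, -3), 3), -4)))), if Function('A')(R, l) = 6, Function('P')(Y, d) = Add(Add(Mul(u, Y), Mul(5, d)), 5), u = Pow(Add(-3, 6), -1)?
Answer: 1428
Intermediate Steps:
u = Rational(1, 3) (u = Pow(3, -1) = Rational(1, 3) ≈ 0.33333)
Function('P')(Y, d) = Add(5, Mul(5, d), Mul(Rational(1, 3), Y)) (Function('P')(Y, d) = Add(Add(Mul(Rational(1, 3), Y), Mul(5, d)), 5) = Add(Add(Mul(5, d), Mul(Rational(1, 3), Y)), 5) = Add(5, Mul(5, d), Mul(Rational(1, 3), Y)))
Mul(Mul(17, 21), Add(Function('P')(0, 1), Mul(-1, Function('A')(Mul(Mul(3, -3), 3), -4)))) = Mul(Mul(17, 21), Add(Add(5, Mul(5, 1), Mul(Rational(1, 3), 0)), Mul(-1, 6))) = Mul(357, Add(Add(5, 5, 0), -6)) = Mul(357, Add(10, -6)) = Mul(357, 4) = 1428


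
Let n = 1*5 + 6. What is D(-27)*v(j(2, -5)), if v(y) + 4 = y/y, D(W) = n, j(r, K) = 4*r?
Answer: -33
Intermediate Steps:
n = 11 (n = 5 + 6 = 11)
D(W) = 11
v(y) = -3 (v(y) = -4 + y/y = -4 + 1 = -3)
D(-27)*v(j(2, -5)) = 11*(-3) = -33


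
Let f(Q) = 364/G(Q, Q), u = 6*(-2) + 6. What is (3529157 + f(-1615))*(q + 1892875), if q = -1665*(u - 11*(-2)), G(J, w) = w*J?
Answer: 3435677242097619183/521645 ≈ 6.5862e+12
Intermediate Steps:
u = -6 (u = -12 + 6 = -6)
G(J, w) = J*w
q = -26640 (q = -1665*(-6 - 11*(-2)) = -1665*(-6 + 22) = -1665*16 = -26640)
f(Q) = 364/Q² (f(Q) = 364/((Q*Q)) = 364/(Q²) = 364/Q²)
(3529157 + f(-1615))*(q + 1892875) = (3529157 + 364/(-1615)²)*(-26640 + 1892875) = (3529157 + 364*(1/2608225))*1866235 = (3529157 + 364/2608225)*1866235 = (9204835516689/2608225)*1866235 = 3435677242097619183/521645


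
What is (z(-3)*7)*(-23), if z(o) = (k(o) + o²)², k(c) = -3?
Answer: -5796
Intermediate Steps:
z(o) = (-3 + o²)²
(z(-3)*7)*(-23) = ((-3 + (-3)²)²*7)*(-23) = ((-3 + 9)²*7)*(-23) = (6²*7)*(-23) = (36*7)*(-23) = 252*(-23) = -5796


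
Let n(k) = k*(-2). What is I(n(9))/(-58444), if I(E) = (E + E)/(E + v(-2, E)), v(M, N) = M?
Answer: -9/292220 ≈ -3.0799e-5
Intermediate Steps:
n(k) = -2*k
I(E) = 2*E/(-2 + E) (I(E) = (E + E)/(E - 2) = (2*E)/(-2 + E) = 2*E/(-2 + E))
I(n(9))/(-58444) = (2*(-2*9)/(-2 - 2*9))/(-58444) = (2*(-18)/(-2 - 18))*(-1/58444) = (2*(-18)/(-20))*(-1/58444) = (2*(-18)*(-1/20))*(-1/58444) = (9/5)*(-1/58444) = -9/292220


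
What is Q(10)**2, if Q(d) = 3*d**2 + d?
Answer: 96100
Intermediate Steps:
Q(d) = d + 3*d**2
Q(10)**2 = (10*(1 + 3*10))**2 = (10*(1 + 30))**2 = (10*31)**2 = 310**2 = 96100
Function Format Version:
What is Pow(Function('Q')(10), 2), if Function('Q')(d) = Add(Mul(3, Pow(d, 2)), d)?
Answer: 96100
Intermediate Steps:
Function('Q')(d) = Add(d, Mul(3, Pow(d, 2)))
Pow(Function('Q')(10), 2) = Pow(Mul(10, Add(1, Mul(3, 10))), 2) = Pow(Mul(10, Add(1, 30)), 2) = Pow(Mul(10, 31), 2) = Pow(310, 2) = 96100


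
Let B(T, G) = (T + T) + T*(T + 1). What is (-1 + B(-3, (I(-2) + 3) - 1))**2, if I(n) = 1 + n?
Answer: 1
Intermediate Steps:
B(T, G) = 2*T + T*(1 + T)
(-1 + B(-3, (I(-2) + 3) - 1))**2 = (-1 - 3*(3 - 3))**2 = (-1 - 3*0)**2 = (-1 + 0)**2 = (-1)**2 = 1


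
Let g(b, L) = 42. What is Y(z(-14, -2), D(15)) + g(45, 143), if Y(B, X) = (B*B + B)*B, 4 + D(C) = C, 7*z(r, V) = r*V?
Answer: 122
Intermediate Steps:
z(r, V) = V*r/7 (z(r, V) = (r*V)/7 = (V*r)/7 = V*r/7)
D(C) = -4 + C
Y(B, X) = B*(B + B**2) (Y(B, X) = (B**2 + B)*B = (B + B**2)*B = B*(B + B**2))
Y(z(-14, -2), D(15)) + g(45, 143) = ((1/7)*(-2)*(-14))**2*(1 + (1/7)*(-2)*(-14)) + 42 = 4**2*(1 + 4) + 42 = 16*5 + 42 = 80 + 42 = 122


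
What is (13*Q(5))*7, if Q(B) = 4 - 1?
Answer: 273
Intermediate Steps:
Q(B) = 3
(13*Q(5))*7 = (13*3)*7 = 39*7 = 273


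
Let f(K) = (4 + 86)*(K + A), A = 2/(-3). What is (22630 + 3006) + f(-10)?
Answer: 24676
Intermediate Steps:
A = -⅔ (A = 2*(-⅓) = -⅔ ≈ -0.66667)
f(K) = -60 + 90*K (f(K) = (4 + 86)*(K - ⅔) = 90*(-⅔ + K) = -60 + 90*K)
(22630 + 3006) + f(-10) = (22630 + 3006) + (-60 + 90*(-10)) = 25636 + (-60 - 900) = 25636 - 960 = 24676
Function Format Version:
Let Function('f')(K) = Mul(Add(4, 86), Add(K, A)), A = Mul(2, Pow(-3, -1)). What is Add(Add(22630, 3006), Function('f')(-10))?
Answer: 24676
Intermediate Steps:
A = Rational(-2, 3) (A = Mul(2, Rational(-1, 3)) = Rational(-2, 3) ≈ -0.66667)
Function('f')(K) = Add(-60, Mul(90, K)) (Function('f')(K) = Mul(Add(4, 86), Add(K, Rational(-2, 3))) = Mul(90, Add(Rational(-2, 3), K)) = Add(-60, Mul(90, K)))
Add(Add(22630, 3006), Function('f')(-10)) = Add(Add(22630, 3006), Add(-60, Mul(90, -10))) = Add(25636, Add(-60, -900)) = Add(25636, -960) = 24676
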